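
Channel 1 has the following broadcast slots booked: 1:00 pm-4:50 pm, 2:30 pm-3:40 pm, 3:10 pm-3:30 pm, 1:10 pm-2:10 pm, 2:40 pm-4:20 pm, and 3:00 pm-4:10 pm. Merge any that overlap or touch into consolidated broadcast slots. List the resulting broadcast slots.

Sort by start: 1:00 pm–4:50 pm, 1:10 pm–2:10 pm, 2:30 pm–3:40 pm, 2:40 pm–4:20 pm, 3:00 pm–4:10 pm, 3:10 pm–3:30 pm.
1:10 pm–2:10 pm overlaps/touches 1:00 pm–4:50 pm → extend to 1:00 pm–4:50 pm.
2:30 pm–3:40 pm overlaps/touches 1:00 pm–4:50 pm → extend to 1:00 pm–4:50 pm.
2:40 pm–4:20 pm overlaps/touches 1:00 pm–4:50 pm → extend to 1:00 pm–4:50 pm.
3:00 pm–4:10 pm overlaps/touches 1:00 pm–4:50 pm → extend to 1:00 pm–4:50 pm.
3:10 pm–3:30 pm overlaps/touches 1:00 pm–4:50 pm → extend to 1:00 pm–4:50 pm.

1:00 pm–4:50 pm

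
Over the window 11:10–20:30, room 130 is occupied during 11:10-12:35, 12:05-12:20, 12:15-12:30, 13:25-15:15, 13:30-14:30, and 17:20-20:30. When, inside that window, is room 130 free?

12:35–13:25, 15:15–17:20

The merged coverage is 11:10–12:35, 13:25–15:15, 17:20–20:30.
Complement within 11:10–20:30: 12:35–13:25, 15:15–17:20.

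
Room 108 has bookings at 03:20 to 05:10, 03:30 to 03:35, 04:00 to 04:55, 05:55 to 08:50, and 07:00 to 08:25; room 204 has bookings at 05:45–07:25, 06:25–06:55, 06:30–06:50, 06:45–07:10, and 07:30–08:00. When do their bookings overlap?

05:55-07:25, 07:30-08:00

A, merged: 03:20-05:10, 05:55-08:50.
B, merged: 05:45-07:25, 07:30-08:00.
03:20-05:10: no overlap with the second set.
05:55-08:50 meets the second set on 05:55-07:25, 07:30-08:00.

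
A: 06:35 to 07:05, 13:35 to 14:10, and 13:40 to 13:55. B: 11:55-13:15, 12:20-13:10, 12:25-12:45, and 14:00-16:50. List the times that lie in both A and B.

A, merged: 06:35-07:05, 13:35-14:10.
B, merged: 11:55-13:15, 14:00-16:50.
06:35-07:05 meets no B interval.
13:35-14:10 ∩ B → 14:00-14:10.

14:00-14:10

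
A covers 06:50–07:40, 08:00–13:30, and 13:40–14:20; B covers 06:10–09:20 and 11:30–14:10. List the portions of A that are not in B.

06:50–07:40: fully covered by B → removed.
08:00–13:30 minus B → 09:20–11:30.
13:40–14:20 minus B → 14:10–14:20.

09:20–11:30, 14:10–14:20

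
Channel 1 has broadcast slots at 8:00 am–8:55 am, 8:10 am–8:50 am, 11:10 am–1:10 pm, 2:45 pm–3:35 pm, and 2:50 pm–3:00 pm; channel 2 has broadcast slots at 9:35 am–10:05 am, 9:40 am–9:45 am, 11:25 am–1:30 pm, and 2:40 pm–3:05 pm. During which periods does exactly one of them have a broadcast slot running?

Merge the first list: 8:00 am–8:55 am, 11:10 am–1:10 pm, 2:45 pm–3:35 pm.
Merge the second list: 9:35 am–10:05 am, 11:25 am–1:30 pm, 2:40 pm–3:05 pm.
A \ B = 8:00 am–8:55 am, 11:10 am–11:25 am, 3:05 pm–3:35 pm.
B \ A = 9:35 am–10:05 am, 1:10 pm–1:30 pm, 2:40 pm–2:45 pm.
Union of the two gives the symmetric difference.

8:00 am–8:55 am, 9:35 am–10:05 am, 11:10 am–11:25 am, 1:10 pm–1:30 pm, 2:40 pm–2:45 pm, 3:05 pm–3:35 pm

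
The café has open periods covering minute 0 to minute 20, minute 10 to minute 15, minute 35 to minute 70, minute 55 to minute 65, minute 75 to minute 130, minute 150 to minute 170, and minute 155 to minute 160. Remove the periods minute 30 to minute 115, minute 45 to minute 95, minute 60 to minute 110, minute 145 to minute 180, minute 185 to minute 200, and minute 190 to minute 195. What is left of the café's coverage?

minute 0 to minute 20, minute 115 to minute 130

First set merges to minute 0 to minute 20, minute 35 to minute 70, minute 75 to minute 130, minute 150 to minute 170.
Second set merges to minute 30 to minute 115, minute 145 to minute 180, minute 185 to minute 200.
minute 0 to minute 20: no B overlap → unchanged.
minute 35 to minute 70: fully covered by B → removed.
minute 75 to minute 130 minus B → minute 115 to minute 130.
minute 150 to minute 170: fully covered by B → removed.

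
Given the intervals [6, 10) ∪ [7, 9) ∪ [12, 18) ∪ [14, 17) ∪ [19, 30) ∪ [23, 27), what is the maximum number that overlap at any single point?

Sweep endpoints in order; track running count of active intervals.
Peak of 2 reached at 7.

2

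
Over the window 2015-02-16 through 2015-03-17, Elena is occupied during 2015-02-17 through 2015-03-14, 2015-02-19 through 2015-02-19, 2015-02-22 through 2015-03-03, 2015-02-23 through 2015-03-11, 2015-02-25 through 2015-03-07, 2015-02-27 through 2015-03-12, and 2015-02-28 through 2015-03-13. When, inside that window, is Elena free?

The merged coverage is 2015-02-17 through 2015-03-14.
Gaps within 2015-02-16 through 2015-03-17: 2015-02-16 through 2015-02-16, 2015-03-15 through 2015-03-17.

2015-02-16 through 2015-02-16, 2015-03-15 through 2015-03-17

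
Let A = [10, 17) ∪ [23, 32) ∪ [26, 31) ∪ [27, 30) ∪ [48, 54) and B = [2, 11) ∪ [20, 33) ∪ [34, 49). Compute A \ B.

First set merges to [10, 17), [23, 32), [48, 54).
[10, 17) minus B → [11, 17).
[23, 32): fully covered by B → removed.
[48, 54) minus B → [49, 54).

[11, 17) ∪ [49, 54)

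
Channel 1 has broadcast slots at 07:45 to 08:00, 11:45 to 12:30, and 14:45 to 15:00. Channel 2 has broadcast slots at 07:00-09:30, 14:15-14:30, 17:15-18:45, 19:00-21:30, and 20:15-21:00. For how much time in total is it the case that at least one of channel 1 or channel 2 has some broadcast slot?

B, merged: 07:00-09:30, 14:15-14:30, 17:15-18:45, 19:00-21:30.
A ∪ B = 07:00-09:30, 11:45-12:30, 14:15-14:30, 14:45-15:00, 17:15-18:45, 19:00-21:30.
Total: 2 h 30 min + 45 min + 15 min + 15 min + 1 h 30 min + 2 h 30 min = 7 h 45 min.

7 h 45 min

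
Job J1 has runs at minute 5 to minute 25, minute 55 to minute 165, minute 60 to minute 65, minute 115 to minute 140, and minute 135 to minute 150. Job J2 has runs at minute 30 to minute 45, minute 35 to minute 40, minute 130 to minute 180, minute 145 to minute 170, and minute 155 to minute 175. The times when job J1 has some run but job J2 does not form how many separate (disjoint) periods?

2

First set merges to minute 5 to minute 25, minute 55 to minute 165.
Second set merges to minute 30 to minute 45, minute 130 to minute 180.
A \ B = minute 5 to minute 25, minute 55 to minute 130.
That is 2 disjoint pieces.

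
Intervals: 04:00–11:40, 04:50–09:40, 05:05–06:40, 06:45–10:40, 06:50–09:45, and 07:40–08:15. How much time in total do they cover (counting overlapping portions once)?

Merged: 04:00-11:40.
Length: 7 h 40 min.

7 h 40 min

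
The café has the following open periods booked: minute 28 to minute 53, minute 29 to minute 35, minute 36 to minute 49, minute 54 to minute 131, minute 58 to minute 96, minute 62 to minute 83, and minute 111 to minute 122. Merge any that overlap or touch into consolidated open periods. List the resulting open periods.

minute 29 to minute 35 overlaps/touches minute 28 to minute 53 → extend to minute 28 to minute 53.
minute 36 to minute 49 overlaps/touches minute 28 to minute 53 → extend to minute 28 to minute 53.
minute 54 to minute 131 is disjoint → start new block.
minute 58 to minute 96 overlaps/touches minute 54 to minute 131 → extend to minute 54 to minute 131.
minute 62 to minute 83 overlaps/touches minute 54 to minute 131 → extend to minute 54 to minute 131.
minute 111 to minute 122 overlaps/touches minute 54 to minute 131 → extend to minute 54 to minute 131.

minute 28 to minute 53, minute 54 to minute 131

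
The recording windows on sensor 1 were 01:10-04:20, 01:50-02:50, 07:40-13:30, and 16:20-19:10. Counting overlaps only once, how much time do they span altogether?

Merged: 01:10–04:20, 07:40–13:30, 16:20–19:10.
Lengths: 3 h 10 min + 5 h 50 min + 2 h 50 min = 11 h 50 min.

11 h 50 min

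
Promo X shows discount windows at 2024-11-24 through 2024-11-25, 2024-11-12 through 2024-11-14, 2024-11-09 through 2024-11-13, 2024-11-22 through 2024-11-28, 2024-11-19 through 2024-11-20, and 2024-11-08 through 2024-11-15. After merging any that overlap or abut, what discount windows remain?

2024-11-08 through 2024-11-15, 2024-11-19 through 2024-11-20, 2024-11-22 through 2024-11-28

Sort by start: 2024-11-08 through 2024-11-15, 2024-11-09 through 2024-11-13, 2024-11-12 through 2024-11-14, 2024-11-19 through 2024-11-20, 2024-11-22 through 2024-11-28, 2024-11-24 through 2024-11-25.
2024-11-09 through 2024-11-13 overlaps/touches 2024-11-08 through 2024-11-15 → extend to 2024-11-08 through 2024-11-15.
2024-11-12 through 2024-11-14 overlaps/touches 2024-11-08 through 2024-11-15 → extend to 2024-11-08 through 2024-11-15.
2024-11-19 through 2024-11-20 is disjoint → start new block.
2024-11-22 through 2024-11-28 is disjoint → start new block.
2024-11-24 through 2024-11-25 overlaps/touches 2024-11-22 through 2024-11-28 → extend to 2024-11-22 through 2024-11-28.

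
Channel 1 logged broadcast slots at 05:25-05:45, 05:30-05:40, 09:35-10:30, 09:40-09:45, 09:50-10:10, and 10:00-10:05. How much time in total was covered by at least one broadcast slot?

1 h 15 min

Merged: 05:25–05:45, 09:35–10:30.
Lengths: 20 min + 55 min = 1 h 15 min.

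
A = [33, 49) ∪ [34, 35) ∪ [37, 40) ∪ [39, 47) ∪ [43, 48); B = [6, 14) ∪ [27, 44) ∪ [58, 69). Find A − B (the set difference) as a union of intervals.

[44, 49)

Merge the first list: [33, 49).
[33, 49) \ B = [44, 49).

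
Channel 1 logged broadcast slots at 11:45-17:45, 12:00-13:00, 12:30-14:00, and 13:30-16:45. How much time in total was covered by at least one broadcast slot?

Merged: 11:45–17:45.
Length: 6 h.

6 h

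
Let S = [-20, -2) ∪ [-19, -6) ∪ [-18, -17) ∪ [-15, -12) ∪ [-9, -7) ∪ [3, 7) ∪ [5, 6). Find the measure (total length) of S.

22

Merged: [-20, -2), [3, 7).
Lengths: 18 + 4 = 22.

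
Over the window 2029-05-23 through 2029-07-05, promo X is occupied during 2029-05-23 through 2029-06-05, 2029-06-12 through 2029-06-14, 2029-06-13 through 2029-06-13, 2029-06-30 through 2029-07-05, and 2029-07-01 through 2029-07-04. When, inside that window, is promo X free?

2029-06-06 through 2029-06-11, 2029-06-15 through 2029-06-29

After merging, the occupied span is 2029-05-23 through 2029-06-05, 2029-06-12 through 2029-06-14, 2029-06-30 through 2029-07-05.
Complement within 2029-05-23 through 2029-07-05: 2029-06-06 through 2029-06-11, 2029-06-15 through 2029-06-29.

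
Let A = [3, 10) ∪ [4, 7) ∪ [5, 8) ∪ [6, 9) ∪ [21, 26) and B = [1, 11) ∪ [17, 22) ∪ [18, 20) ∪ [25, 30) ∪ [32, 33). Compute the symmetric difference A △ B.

Merge the first list: [3, 10), [21, 26).
Merge the second list: [1, 11), [17, 22), [25, 30), [32, 33).
A \ B = [22, 25).
B \ A = [1, 3), [10, 11), [17, 21), [26, 30), [32, 33).
Union of the two gives the symmetric difference.

[1, 3) ∪ [10, 11) ∪ [17, 21) ∪ [22, 25) ∪ [26, 30) ∪ [32, 33)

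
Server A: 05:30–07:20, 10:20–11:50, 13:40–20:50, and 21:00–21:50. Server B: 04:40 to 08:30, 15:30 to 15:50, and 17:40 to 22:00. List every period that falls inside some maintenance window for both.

05:30-07:20, 15:30-15:50, 17:40-20:50, 21:00-21:50

05:30-07:20 overlaps B on 05:30-07:20.
10:20-11:50 falls entirely outside B.
13:40-20:50 overlaps B on 15:30-15:50, 17:40-20:50.
21:00-21:50 overlaps B on 21:00-21:50.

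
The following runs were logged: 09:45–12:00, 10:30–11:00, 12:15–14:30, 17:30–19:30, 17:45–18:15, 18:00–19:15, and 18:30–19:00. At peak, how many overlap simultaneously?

At 18:00, 3 of the intervals are simultaneously active.
No point has more.

3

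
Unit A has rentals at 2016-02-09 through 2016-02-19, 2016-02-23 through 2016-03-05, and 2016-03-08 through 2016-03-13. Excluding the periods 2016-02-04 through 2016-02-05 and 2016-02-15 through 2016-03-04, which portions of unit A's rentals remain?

2016-02-09 through 2016-02-14, 2016-03-05 through 2016-03-05, 2016-03-08 through 2016-03-13

2016-02-09 through 2016-02-19 minus B → 2016-02-09 through 2016-02-14.
2016-02-23 through 2016-03-05 minus B → 2016-03-05 through 2016-03-05.
2016-03-08 through 2016-03-13: no B overlap → unchanged.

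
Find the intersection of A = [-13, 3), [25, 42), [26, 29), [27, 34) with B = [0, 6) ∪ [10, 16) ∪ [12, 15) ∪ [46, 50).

[0, 3)

Merge the first list: [-13, 3), [25, 42).
Merge the second list: [0, 6), [10, 16), [46, 50).
[-13, 3) overlaps B on [0, 3).
[25, 42) falls entirely outside B.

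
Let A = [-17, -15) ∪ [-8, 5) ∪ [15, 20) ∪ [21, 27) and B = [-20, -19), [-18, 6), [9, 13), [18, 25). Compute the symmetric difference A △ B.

[-20, -19) ∪ [-18, -17) ∪ [-15, -8) ∪ [5, 6) ∪ [9, 13) ∪ [15, 18) ∪ [20, 21) ∪ [25, 27)

A but not B: [15, 18), [25, 27).
B but not A: [-20, -19), [-18, -17), [-15, -8), [5, 6), [9, 13), [20, 21).
Combining gives A △ B.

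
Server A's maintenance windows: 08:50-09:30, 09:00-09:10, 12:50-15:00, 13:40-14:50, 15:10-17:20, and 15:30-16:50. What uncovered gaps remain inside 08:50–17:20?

09:30-12:50, 15:00-15:10

After merging, the occupied span is 08:50-09:30, 12:50-15:00, 15:10-17:20.
Gaps within 08:50-17:20: 09:30-12:50, 15:00-15:10.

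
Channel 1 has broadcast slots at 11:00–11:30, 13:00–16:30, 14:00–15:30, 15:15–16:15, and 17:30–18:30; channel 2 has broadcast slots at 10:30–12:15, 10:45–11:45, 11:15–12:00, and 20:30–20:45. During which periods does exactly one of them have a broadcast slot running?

Merge the first list: 11:00–11:30, 13:00–16:30, 17:30–18:30.
Merge the second list: 10:30–12:15, 20:30–20:45.
A but not B: 13:00–16:30, 17:30–18:30.
B but not A: 10:30–11:00, 11:30–12:15, 20:30–20:45.
Combining gives A △ B.

10:30–11:00, 11:30–12:15, 13:00–16:30, 17:30–18:30, 20:30–20:45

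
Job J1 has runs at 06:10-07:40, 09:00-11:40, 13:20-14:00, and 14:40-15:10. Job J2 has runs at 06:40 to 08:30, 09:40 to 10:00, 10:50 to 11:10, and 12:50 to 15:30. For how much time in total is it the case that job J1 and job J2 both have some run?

2 h 50 min

A ∩ B = 06:40-07:40, 09:40-10:00, 10:50-11:10, 13:20-14:00, 14:40-15:10.
Total: 1 h + 20 min + 20 min + 40 min + 30 min = 2 h 50 min.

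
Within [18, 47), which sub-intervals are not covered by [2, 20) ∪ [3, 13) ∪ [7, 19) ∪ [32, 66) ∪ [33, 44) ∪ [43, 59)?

[20, 32)

After merging, the occupied span is [2, 20), [32, 66).
Gaps within [18, 47): [20, 32).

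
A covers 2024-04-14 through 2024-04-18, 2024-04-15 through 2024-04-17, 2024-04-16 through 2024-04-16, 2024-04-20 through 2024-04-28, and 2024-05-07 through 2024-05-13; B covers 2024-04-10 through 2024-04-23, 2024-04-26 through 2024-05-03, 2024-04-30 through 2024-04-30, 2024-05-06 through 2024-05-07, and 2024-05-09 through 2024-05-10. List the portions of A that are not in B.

2024-04-24 through 2024-04-25, 2024-05-08 through 2024-05-08, 2024-05-11 through 2024-05-13

First set merges to 2024-04-14 through 2024-04-18, 2024-04-20 through 2024-04-28, 2024-05-07 through 2024-05-13.
Second set merges to 2024-04-10 through 2024-04-23, 2024-04-26 through 2024-05-03, 2024-05-06 through 2024-05-07, 2024-05-09 through 2024-05-10.
2024-04-14 through 2024-04-18: entirely removed.
2024-04-20 through 2024-04-28 \ B = 2024-04-24 through 2024-04-25.
2024-05-07 through 2024-05-13 \ B = 2024-05-08 through 2024-05-08, 2024-05-11 through 2024-05-13.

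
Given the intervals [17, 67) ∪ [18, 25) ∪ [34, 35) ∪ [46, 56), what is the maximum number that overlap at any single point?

2

Sweep endpoints in order; track running count of active intervals.
Peak of 2 reached at 18.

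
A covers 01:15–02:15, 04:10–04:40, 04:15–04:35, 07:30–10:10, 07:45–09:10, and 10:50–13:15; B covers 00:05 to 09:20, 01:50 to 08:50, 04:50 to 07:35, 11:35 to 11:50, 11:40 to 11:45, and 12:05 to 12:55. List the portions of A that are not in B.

09:20-10:10, 10:50-11:35, 11:50-12:05, 12:55-13:15

First set merges to 01:15-02:15, 04:10-04:40, 07:30-10:10, 10:50-13:15.
Second set merges to 00:05-09:20, 11:35-11:50, 12:05-12:55.
01:15-02:15: entirely removed.
04:10-04:40: entirely removed.
07:30-10:10 \ B = 09:20-10:10.
10:50-13:15 \ B = 10:50-11:35, 11:50-12:05, 12:55-13:15.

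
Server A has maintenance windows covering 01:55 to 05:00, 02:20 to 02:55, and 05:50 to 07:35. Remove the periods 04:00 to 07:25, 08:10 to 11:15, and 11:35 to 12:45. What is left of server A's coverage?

01:55–04:00, 07:25–07:35

A, merged: 01:55–05:00, 05:50–07:35.
01:55–05:00 \ B = 01:55–04:00.
05:50–07:35 \ B = 07:25–07:35.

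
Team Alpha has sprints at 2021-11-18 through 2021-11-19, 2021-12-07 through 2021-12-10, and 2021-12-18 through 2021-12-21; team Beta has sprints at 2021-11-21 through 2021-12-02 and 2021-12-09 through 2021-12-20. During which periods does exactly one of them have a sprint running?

2021-11-18 through 2021-11-19, 2021-11-21 through 2021-12-02, 2021-12-07 through 2021-12-08, 2021-12-11 through 2021-12-17, 2021-12-21 through 2021-12-21

A \ B = 2021-11-18 through 2021-11-19, 2021-12-07 through 2021-12-08, 2021-12-21 through 2021-12-21.
B \ A = 2021-11-21 through 2021-12-02, 2021-12-11 through 2021-12-17.
Union of the two gives the symmetric difference.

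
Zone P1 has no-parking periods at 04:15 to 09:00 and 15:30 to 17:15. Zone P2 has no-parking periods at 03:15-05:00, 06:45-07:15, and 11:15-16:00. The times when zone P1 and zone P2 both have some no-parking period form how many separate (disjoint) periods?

3

A ∩ B = 04:15-05:00, 06:45-07:15, 15:30-16:00.
That is 3 disjoint pieces.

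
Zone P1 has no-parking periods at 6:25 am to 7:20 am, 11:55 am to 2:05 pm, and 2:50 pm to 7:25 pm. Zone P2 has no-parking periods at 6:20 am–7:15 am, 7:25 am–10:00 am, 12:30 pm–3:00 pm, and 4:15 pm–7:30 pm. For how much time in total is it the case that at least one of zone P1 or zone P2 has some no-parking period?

11 h 10 min

A ∪ B = 6:20 am–7:20 am, 7:25 am–10:00 am, 11:55 am–7:30 pm.
Total: 1 h + 2 h 35 min + 7 h 35 min = 11 h 10 min.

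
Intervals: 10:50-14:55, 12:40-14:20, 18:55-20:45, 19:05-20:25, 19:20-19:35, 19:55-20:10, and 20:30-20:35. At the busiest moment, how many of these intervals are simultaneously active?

At 19:20, 3 of the intervals are simultaneously active.
No point has more.

3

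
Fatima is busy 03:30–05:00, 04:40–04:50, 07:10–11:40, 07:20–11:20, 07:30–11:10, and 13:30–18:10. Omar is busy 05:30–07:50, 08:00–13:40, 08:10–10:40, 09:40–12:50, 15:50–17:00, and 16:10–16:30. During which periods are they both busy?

Merge the first list: 03:30–05:00, 07:10–11:40, 13:30–18:10.
Merge the second list: 05:30–07:50, 08:00–13:40, 15:50–17:00.
03:30–05:00 meets no B interval.
07:10–11:40 ∩ B → 07:10–07:50, 08:00–11:40.
13:30–18:10 ∩ B → 13:30–13:40, 15:50–17:00.

07:10–07:50, 08:00–11:40, 13:30–13:40, 15:50–17:00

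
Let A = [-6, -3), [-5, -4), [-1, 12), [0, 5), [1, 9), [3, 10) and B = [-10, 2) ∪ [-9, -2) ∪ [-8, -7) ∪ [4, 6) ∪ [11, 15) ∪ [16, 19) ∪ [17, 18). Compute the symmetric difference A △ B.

[-10, -6) ∪ [-3, -1) ∪ [2, 4) ∪ [6, 11) ∪ [12, 15) ∪ [16, 19)

Merge the first list: [-6, -3), [-1, 12).
Merge the second list: [-10, 2), [4, 6), [11, 15), [16, 19).
Only in the first: [2, 4), [6, 11).
Only in the second: [-10, -6), [-3, -1), [12, 15), [16, 19).
Together these are the periods covered by exactly one.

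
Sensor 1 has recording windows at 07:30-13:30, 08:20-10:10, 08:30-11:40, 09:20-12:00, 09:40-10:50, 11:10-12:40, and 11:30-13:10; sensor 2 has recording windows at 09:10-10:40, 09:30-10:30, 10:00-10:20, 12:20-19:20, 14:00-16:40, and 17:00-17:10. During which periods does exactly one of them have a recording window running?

07:30-09:10, 10:40-12:20, 13:30-19:20

A, merged: 07:30-13:30.
B, merged: 09:10-10:40, 12:20-19:20.
A but not B: 07:30-09:10, 10:40-12:20.
B but not A: 13:30-19:20.
Combining gives A △ B.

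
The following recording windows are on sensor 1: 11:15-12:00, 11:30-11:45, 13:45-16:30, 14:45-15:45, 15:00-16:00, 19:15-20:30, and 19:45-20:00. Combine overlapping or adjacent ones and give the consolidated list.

11:30-11:45 overlaps/touches 11:15-12:00 → extend to 11:15-12:00.
13:45-16:30 is disjoint → start new block.
14:45-15:45 overlaps/touches 13:45-16:30 → extend to 13:45-16:30.
15:00-16:00 overlaps/touches 13:45-16:30 → extend to 13:45-16:30.
19:15-20:30 is disjoint → start new block.
19:45-20:00 overlaps/touches 19:15-20:30 → extend to 19:15-20:30.

11:15-12:00, 13:45-16:30, 19:15-20:30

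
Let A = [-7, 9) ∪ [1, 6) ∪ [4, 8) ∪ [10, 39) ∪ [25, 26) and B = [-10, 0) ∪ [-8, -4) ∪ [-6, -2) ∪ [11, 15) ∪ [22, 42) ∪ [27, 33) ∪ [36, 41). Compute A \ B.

[0, 9) ∪ [10, 11) ∪ [15, 22)

First set merges to [-7, 9), [10, 39).
Second set merges to [-10, 0), [11, 15), [22, 42).
[-7, 9) minus B → [0, 9).
[10, 39) minus B → [10, 11), [15, 22).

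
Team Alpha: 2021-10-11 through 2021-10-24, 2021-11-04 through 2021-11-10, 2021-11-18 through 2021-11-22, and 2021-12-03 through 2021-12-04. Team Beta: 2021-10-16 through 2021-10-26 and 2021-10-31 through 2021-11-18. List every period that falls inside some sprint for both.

2021-10-16 through 2021-10-24, 2021-11-04 through 2021-11-10, 2021-11-18 through 2021-11-18

2021-10-11 through 2021-10-24 meets the second set on 2021-10-16 through 2021-10-24.
2021-11-04 through 2021-11-10 meets the second set on 2021-11-04 through 2021-11-10.
2021-11-18 through 2021-11-22 meets the second set on 2021-11-18 through 2021-11-18.
2021-12-03 through 2021-12-04: no overlap with the second set.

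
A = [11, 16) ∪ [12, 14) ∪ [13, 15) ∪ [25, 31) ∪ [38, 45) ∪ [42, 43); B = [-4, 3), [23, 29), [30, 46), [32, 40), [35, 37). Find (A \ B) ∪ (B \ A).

First set merges to [11, 16), [25, 31), [38, 45).
Second set merges to [-4, 3), [23, 29), [30, 46).
A \ B = [11, 16), [29, 30).
B \ A = [-4, 3), [23, 25), [31, 38), [45, 46).
Union of the two gives the symmetric difference.

[-4, 3) ∪ [11, 16) ∪ [23, 25) ∪ [29, 30) ∪ [31, 38) ∪ [45, 46)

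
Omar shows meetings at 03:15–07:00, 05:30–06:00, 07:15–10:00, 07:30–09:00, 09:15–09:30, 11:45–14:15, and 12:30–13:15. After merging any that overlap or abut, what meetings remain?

05:30–06:00 overlaps/touches 03:15–07:00 → extend to 03:15–07:00.
07:15–10:00 is disjoint → start new block.
07:30–09:00 overlaps/touches 07:15–10:00 → extend to 07:15–10:00.
09:15–09:30 overlaps/touches 07:15–10:00 → extend to 07:15–10:00.
11:45–14:15 is disjoint → start new block.
12:30–13:15 overlaps/touches 11:45–14:15 → extend to 11:45–14:15.

03:15–07:00, 07:15–10:00, 11:45–14:15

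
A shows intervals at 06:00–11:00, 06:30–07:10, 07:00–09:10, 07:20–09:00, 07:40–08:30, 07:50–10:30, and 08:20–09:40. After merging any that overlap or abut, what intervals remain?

06:00–11:00

06:30–07:10 overlaps/touches 06:00–11:00 → extend to 06:00–11:00.
07:00–09:10 overlaps/touches 06:00–11:00 → extend to 06:00–11:00.
07:20–09:00 overlaps/touches 06:00–11:00 → extend to 06:00–11:00.
07:40–08:30 overlaps/touches 06:00–11:00 → extend to 06:00–11:00.
07:50–10:30 overlaps/touches 06:00–11:00 → extend to 06:00–11:00.
08:20–09:40 overlaps/touches 06:00–11:00 → extend to 06:00–11:00.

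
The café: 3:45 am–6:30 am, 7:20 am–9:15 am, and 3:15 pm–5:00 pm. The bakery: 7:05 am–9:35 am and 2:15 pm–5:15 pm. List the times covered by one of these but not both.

A \ B = 3:45 am-6:30 am.
B \ A = 7:05 am-7:20 am, 9:15 am-9:35 am, 2:15 pm-3:15 pm, 5:00 pm-5:15 pm.
Union of the two gives the symmetric difference.

3:45 am-6:30 am, 7:05 am-7:20 am, 9:15 am-9:35 am, 2:15 pm-3:15 pm, 5:00 pm-5:15 pm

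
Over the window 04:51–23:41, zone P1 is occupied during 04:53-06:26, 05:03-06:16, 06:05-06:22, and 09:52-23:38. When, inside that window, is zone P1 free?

04:51-04:53, 06:26-09:52, 23:38-23:41

The merged coverage is 04:53-06:26, 09:52-23:38.
Complement within 04:51-23:41: 04:51-04:53, 06:26-09:52, 23:38-23:41.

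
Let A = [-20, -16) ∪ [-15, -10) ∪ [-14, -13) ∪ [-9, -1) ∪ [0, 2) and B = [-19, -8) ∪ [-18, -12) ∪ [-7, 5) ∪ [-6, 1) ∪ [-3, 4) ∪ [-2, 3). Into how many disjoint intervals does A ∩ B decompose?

Merge the first list: [-20, -16), [-15, -10), [-9, -1), [0, 2).
Merge the second list: [-19, -8), [-7, 5).
A ∩ B = [-19, -16), [-15, -10), [-9, -8), [-7, -1), [0, 2).
That is 5 disjoint pieces.

5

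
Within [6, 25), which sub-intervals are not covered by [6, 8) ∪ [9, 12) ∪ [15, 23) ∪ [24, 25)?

The merged coverage is [6, 8), [9, 12), [15, 23), [24, 25).
Complement within [6, 25): [8, 9), [12, 15), [23, 24).

[8, 9) ∪ [12, 15) ∪ [23, 24)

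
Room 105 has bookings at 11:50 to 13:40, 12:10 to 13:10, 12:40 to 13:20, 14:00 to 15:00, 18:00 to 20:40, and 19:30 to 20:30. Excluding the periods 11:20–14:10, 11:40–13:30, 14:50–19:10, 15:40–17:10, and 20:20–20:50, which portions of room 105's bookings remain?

14:10–14:50, 19:10–20:20

A, merged: 11:50–13:40, 14:00–15:00, 18:00–20:40.
B, merged: 11:20–14:10, 14:50–19:10, 20:20–20:50.
11:50–13:40 lies entirely inside B → drops out.
14:00–15:00 with B removed leaves 14:10–14:50.
18:00–20:40 with B removed leaves 19:10–20:20.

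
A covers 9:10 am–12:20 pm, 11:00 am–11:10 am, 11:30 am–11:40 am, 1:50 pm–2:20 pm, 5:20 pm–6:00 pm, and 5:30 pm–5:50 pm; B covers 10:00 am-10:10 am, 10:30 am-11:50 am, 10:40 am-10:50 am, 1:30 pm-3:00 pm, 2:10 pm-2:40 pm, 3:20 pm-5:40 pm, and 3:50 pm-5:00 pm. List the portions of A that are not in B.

9:10 am–10:00 am, 10:10 am–10:30 am, 11:50 am–12:20 pm, 5:40 pm–6:00 pm

Merge the first list: 9:10 am–12:20 pm, 1:50 pm–2:20 pm, 5:20 pm–6:00 pm.
Merge the second list: 10:00 am–10:10 am, 10:30 am–11:50 am, 1:30 pm–3:00 pm, 3:20 pm–5:40 pm.
9:10 am–12:20 pm with B removed leaves 9:10 am–10:00 am, 10:10 am–10:30 am, 11:50 am–12:20 pm.
1:50 pm–2:20 pm lies entirely inside B → drops out.
5:20 pm–6:00 pm with B removed leaves 5:40 pm–6:00 pm.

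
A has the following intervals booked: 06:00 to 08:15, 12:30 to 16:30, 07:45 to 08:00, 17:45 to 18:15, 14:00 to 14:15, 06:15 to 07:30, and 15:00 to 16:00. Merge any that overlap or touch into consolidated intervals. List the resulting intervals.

Sort by start: 06:00–08:15, 06:15–07:30, 07:45–08:00, 12:30–16:30, 14:00–14:15, 15:00–16:00, 17:45–18:15.
06:15–07:30 overlaps/touches 06:00–08:15 → extend to 06:00–08:15.
07:45–08:00 overlaps/touches 06:00–08:15 → extend to 06:00–08:15.
12:30–16:30 is disjoint → start new block.
14:00–14:15 overlaps/touches 12:30–16:30 → extend to 12:30–16:30.
15:00–16:00 overlaps/touches 12:30–16:30 → extend to 12:30–16:30.
17:45–18:15 is disjoint → start new block.

06:00–08:15, 12:30–16:30, 17:45–18:15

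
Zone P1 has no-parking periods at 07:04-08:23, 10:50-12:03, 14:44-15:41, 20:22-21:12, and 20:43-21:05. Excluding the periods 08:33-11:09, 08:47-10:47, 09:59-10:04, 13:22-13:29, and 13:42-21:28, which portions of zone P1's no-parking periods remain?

07:04–08:23, 11:09–12:03

First set merges to 07:04–08:23, 10:50–12:03, 14:44–15:41, 20:22–21:12.
Second set merges to 08:33–11:09, 13:22–13:29, 13:42–21:28.
07:04–08:23 is untouched.
10:50–12:03 with B removed leaves 11:09–12:03.
14:44–15:41 lies entirely inside B → drops out.
20:22–21:12 lies entirely inside B → drops out.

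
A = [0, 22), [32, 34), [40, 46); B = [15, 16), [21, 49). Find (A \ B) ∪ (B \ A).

A \ B = [0, 15), [16, 21).
B \ A = [22, 32), [34, 40), [46, 49).
Union of the two gives the symmetric difference.

[0, 15) ∪ [16, 21) ∪ [22, 32) ∪ [34, 40) ∪ [46, 49)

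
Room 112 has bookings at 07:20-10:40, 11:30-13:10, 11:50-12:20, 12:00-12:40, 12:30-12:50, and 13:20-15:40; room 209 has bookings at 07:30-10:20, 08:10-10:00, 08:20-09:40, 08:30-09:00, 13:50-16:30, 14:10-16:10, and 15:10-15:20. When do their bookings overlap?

Merge the first list: 07:20–10:40, 11:30–13:10, 13:20–15:40.
Merge the second list: 07:30–10:20, 13:50–16:30.
07:20–10:40 meets the second set on 07:30–10:20.
11:30–13:10: no overlap with the second set.
13:20–15:40 meets the second set on 13:50–15:40.

07:30–10:20, 13:50–15:40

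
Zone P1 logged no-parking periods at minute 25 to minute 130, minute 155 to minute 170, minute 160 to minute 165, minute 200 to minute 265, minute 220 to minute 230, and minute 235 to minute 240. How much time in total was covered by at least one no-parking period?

Merged: minute 25 to minute 130, minute 155 to minute 170, minute 200 to minute 265.
Lengths: 105 minutes + 15 minutes + 65 minutes = 185 minutes.

185 minutes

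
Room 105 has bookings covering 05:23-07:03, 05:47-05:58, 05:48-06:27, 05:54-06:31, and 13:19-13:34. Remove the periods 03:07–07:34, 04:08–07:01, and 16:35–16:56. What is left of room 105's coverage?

13:19–13:34

A, merged: 05:23–07:03, 13:19–13:34.
B, merged: 03:07–07:34, 16:35–16:56.
05:23–07:03 lies entirely inside B → drops out.
13:19–13:34 is untouched.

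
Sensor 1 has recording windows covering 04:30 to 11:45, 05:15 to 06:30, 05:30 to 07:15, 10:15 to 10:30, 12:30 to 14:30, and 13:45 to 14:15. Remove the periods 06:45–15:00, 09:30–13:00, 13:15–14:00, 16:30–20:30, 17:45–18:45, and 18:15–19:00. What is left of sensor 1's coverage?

04:30–06:45

A, merged: 04:30–11:45, 12:30–14:30.
B, merged: 06:45–15:00, 16:30–20:30.
04:30–11:45 \ B = 04:30–06:45.
12:30–14:30: entirely removed.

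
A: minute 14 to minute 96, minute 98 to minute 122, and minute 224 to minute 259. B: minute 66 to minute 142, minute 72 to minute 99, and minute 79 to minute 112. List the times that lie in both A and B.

B, merged: minute 66 to minute 142.
minute 14 to minute 96 meets the second set on minute 66 to minute 96.
minute 98 to minute 122 meets the second set on minute 98 to minute 122.
minute 224 to minute 259: no overlap with the second set.

minute 66 to minute 96, minute 98 to minute 122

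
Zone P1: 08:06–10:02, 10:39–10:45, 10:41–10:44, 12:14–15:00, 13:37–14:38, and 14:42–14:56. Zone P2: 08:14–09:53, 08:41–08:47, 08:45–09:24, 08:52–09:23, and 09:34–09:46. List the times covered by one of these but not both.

08:06–08:14, 09:53–10:02, 10:39–10:45, 12:14–15:00

A, merged: 08:06–10:02, 10:39–10:45, 12:14–15:00.
B, merged: 08:14–09:53.
Only in the first: 08:06–08:14, 09:53–10:02, 10:39–10:45, 12:14–15:00.
Only in the second: none.
Together these are the periods covered by exactly one.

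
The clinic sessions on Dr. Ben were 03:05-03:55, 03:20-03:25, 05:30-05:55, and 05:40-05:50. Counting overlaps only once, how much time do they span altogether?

1 h 15 min

Merged: 03:05–03:55, 05:30–05:55.
Lengths: 50 min + 25 min = 1 h 15 min.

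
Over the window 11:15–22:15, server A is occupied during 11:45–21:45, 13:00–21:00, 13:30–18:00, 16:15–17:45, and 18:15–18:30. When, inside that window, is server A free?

11:15–11:45, 21:45–22:15

Covered (merged): 11:45–21:45.
Complement within 11:15–22:15: 11:15–11:45, 21:45–22:15.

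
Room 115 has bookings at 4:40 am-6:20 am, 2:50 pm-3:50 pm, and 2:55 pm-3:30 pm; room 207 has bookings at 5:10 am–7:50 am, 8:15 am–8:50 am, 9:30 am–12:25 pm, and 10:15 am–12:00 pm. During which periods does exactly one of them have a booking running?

Merge the first list: 4:40 am–6:20 am, 2:50 pm–3:50 pm.
Merge the second list: 5:10 am–7:50 am, 8:15 am–8:50 am, 9:30 am–12:25 pm.
Only in the first: 4:40 am–5:10 am, 2:50 pm–3:50 pm.
Only in the second: 6:20 am–7:50 am, 8:15 am–8:50 am, 9:30 am–12:25 pm.
Together these are the periods covered by exactly one.

4:40 am–5:10 am, 6:20 am–7:50 am, 8:15 am–8:50 am, 9:30 am–12:25 pm, 2:50 pm–3:50 pm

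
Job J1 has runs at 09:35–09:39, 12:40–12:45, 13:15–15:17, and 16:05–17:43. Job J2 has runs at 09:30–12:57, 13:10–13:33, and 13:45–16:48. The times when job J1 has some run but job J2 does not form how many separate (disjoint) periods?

A \ B = 13:33-13:45, 16:48-17:43.
That is 2 disjoint pieces.

2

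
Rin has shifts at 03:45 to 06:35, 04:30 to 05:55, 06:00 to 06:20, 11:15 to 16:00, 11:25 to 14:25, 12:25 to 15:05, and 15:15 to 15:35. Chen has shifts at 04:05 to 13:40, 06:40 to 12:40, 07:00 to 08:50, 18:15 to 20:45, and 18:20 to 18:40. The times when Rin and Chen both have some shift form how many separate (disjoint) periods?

Merge the first list: 03:45–06:35, 11:15–16:00.
Merge the second list: 04:05–13:40, 18:15–20:45.
A ∩ B = 04:05–06:35, 11:15–13:40.
That is 2 disjoint pieces.

2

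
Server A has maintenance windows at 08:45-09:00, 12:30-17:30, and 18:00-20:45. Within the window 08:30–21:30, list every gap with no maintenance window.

08:30–08:45, 09:00–12:30, 17:30–18:00, 20:45–21:30

After merging, the occupied span is 08:45–09:00, 12:30–17:30, 18:00–20:45.
Gaps within 08:30–21:30: 08:30–08:45, 09:00–12:30, 17:30–18:00, 20:45–21:30.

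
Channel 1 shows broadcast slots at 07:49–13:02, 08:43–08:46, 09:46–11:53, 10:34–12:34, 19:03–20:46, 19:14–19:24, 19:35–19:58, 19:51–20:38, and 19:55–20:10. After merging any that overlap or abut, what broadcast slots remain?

07:49–13:02, 19:03–20:46

08:43–08:46 overlaps/touches 07:49–13:02 → extend to 07:49–13:02.
09:46–11:53 overlaps/touches 07:49–13:02 → extend to 07:49–13:02.
10:34–12:34 overlaps/touches 07:49–13:02 → extend to 07:49–13:02.
19:03–20:46 is disjoint → start new block.
19:14–19:24 overlaps/touches 19:03–20:46 → extend to 19:03–20:46.
19:35–19:58 overlaps/touches 19:03–20:46 → extend to 19:03–20:46.
19:51–20:38 overlaps/touches 19:03–20:46 → extend to 19:03–20:46.
19:55–20:10 overlaps/touches 19:03–20:46 → extend to 19:03–20:46.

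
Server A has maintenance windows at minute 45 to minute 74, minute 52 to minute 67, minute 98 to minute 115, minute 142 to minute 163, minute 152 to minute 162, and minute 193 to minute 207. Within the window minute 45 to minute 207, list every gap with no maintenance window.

minute 74 to minute 98, minute 115 to minute 142, minute 163 to minute 193

The merged coverage is minute 45 to minute 74, minute 98 to minute 115, minute 142 to minute 163, minute 193 to minute 207.
Uncovered inside minute 45 to minute 207: minute 74 to minute 98, minute 115 to minute 142, minute 163 to minute 193.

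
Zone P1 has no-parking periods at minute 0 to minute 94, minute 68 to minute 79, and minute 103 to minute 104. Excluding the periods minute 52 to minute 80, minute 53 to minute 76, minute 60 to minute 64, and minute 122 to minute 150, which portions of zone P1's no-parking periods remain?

Merge the first list: minute 0 to minute 94, minute 103 to minute 104.
Merge the second list: minute 52 to minute 80, minute 122 to minute 150.
minute 0 to minute 94 minus B → minute 0 to minute 52, minute 80 to minute 94.
minute 103 to minute 104: no B overlap → unchanged.

minute 0 to minute 52, minute 80 to minute 94, minute 103 to minute 104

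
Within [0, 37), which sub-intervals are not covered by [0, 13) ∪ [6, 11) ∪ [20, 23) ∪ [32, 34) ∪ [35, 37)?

[13, 20) ∪ [23, 32) ∪ [34, 35)

Covered (merged): [0, 13), [20, 23), [32, 34), [35, 37).
Complement within [0, 37): [13, 20), [23, 32), [34, 35).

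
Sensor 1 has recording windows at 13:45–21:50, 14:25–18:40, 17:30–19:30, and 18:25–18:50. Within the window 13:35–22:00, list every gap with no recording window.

13:35-13:45, 21:50-22:00

After merging, the occupied span is 13:45-21:50.
Gaps within 13:35-22:00: 13:35-13:45, 21:50-22:00.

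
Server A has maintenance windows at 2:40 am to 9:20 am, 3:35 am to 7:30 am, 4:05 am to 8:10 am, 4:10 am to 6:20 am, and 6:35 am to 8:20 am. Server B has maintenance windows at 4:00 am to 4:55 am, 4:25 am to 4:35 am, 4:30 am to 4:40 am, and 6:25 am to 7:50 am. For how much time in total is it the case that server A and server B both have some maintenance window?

Merge the first list: 2:40 am–9:20 am.
Merge the second list: 4:00 am–4:55 am, 6:25 am–7:50 am.
A ∩ B = 4:00 am–4:55 am, 6:25 am–7:50 am.
Total: 55 min + 1 h 25 min = 2 h 20 min.

2 h 20 min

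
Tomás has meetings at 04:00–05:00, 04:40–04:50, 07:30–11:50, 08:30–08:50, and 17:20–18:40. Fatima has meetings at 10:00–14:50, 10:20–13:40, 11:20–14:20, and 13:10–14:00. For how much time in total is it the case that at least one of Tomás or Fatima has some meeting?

9 h 40 min

First set merges to 04:00–05:00, 07:30–11:50, 17:20–18:40.
Second set merges to 10:00–14:50.
A ∪ B = 04:00–05:00, 07:30–14:50, 17:20–18:40.
Total: 1 h + 7 h 20 min + 1 h 20 min = 9 h 40 min.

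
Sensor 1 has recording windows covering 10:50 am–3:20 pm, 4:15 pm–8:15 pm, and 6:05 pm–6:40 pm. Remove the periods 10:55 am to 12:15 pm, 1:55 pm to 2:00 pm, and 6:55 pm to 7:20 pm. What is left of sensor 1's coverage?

Merge the first list: 10:50 am-3:20 pm, 4:15 pm-8:15 pm.
10:50 am-3:20 pm minus B → 10:50 am-10:55 am, 12:15 pm-1:55 pm, 2:00 pm-3:20 pm.
4:15 pm-8:15 pm minus B → 4:15 pm-6:55 pm, 7:20 pm-8:15 pm.

10:50 am-10:55 am, 12:15 pm-1:55 pm, 2:00 pm-3:20 pm, 4:15 pm-6:55 pm, 7:20 pm-8:15 pm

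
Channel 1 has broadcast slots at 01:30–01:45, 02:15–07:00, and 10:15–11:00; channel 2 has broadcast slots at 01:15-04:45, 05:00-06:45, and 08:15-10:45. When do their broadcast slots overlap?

01:30–01:45, 02:15–04:45, 05:00–06:45, 10:15–10:45

01:30–01:45 ∩ B → 01:30–01:45.
02:15–07:00 ∩ B → 02:15–04:45, 05:00–06:45.
10:15–11:00 ∩ B → 10:15–10:45.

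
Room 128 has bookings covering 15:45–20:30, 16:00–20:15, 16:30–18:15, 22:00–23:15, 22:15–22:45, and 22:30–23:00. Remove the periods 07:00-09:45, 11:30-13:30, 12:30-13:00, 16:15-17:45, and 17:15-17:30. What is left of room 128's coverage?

15:45–16:15, 17:45–20:30, 22:00–23:15

First set merges to 15:45–20:30, 22:00–23:15.
Second set merges to 07:00–09:45, 11:30–13:30, 16:15–17:45.
15:45–20:30 \ B = 15:45–16:15, 17:45–20:30.
22:00–23:15: nothing removed.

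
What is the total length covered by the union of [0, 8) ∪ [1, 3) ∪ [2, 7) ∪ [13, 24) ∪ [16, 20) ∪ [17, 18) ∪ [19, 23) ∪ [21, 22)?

Merged: [0, 8), [13, 24).
Lengths: 8 + 11 = 19.

19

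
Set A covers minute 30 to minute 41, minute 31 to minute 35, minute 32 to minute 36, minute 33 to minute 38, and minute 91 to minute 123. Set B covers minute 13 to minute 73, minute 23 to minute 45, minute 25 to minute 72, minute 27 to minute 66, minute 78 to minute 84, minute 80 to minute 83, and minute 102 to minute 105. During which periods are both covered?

First set merges to minute 30 to minute 41, minute 91 to minute 123.
Second set merges to minute 13 to minute 73, minute 78 to minute 84, minute 102 to minute 105.
minute 30 to minute 41 ∩ B → minute 30 to minute 41.
minute 91 to minute 123 ∩ B → minute 102 to minute 105.

minute 30 to minute 41, minute 102 to minute 105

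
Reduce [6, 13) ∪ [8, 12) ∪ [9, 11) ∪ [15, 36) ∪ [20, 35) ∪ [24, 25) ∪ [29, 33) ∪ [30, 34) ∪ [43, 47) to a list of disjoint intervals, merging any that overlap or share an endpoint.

[6, 13) ∪ [15, 36) ∪ [43, 47)

[8, 12) overlaps/touches [6, 13) → extend to [6, 13).
[9, 11) overlaps/touches [6, 13) → extend to [6, 13).
[15, 36) is disjoint → start new block.
[20, 35) overlaps/touches [15, 36) → extend to [15, 36).
[24, 25) overlaps/touches [15, 36) → extend to [15, 36).
[29, 33) overlaps/touches [15, 36) → extend to [15, 36).
[30, 34) overlaps/touches [15, 36) → extend to [15, 36).
[43, 47) is disjoint → start new block.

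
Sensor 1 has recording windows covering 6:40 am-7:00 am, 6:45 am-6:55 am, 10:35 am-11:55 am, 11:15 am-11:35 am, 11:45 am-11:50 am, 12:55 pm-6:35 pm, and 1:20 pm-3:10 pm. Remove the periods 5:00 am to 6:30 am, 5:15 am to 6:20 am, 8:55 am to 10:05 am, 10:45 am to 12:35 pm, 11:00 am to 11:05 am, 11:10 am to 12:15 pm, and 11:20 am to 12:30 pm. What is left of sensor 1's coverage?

A, merged: 6:40 am–7:00 am, 10:35 am–11:55 am, 12:55 pm–6:35 pm.
B, merged: 5:00 am–6:30 am, 8:55 am–10:05 am, 10:45 am–12:35 pm.
6:40 am–7:00 am: no B overlap → unchanged.
10:35 am–11:55 am minus B → 10:35 am–10:45 am.
12:55 pm–6:35 pm: no B overlap → unchanged.

6:40 am–7:00 am, 10:35 am–10:45 am, 12:55 pm–6:35 pm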